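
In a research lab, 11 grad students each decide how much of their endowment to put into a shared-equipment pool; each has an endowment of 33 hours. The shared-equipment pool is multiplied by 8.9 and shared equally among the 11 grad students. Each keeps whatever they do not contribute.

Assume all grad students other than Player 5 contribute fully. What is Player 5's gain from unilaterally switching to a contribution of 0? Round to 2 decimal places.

Switching from a contribution of 33 to 0 lets Player 5 keep an extra 33 hours, but lowers the shared-equipment pool by 33, which costs Player 5 their own share of that drop: 8.9/11 × 33 = 26.70.
Net gain = 33 − 26.70 = 6.30. The private return per contributed unit (0.8091) is below 1, so free-riding is indeed the best response regardless of what the others do.

6.30 hours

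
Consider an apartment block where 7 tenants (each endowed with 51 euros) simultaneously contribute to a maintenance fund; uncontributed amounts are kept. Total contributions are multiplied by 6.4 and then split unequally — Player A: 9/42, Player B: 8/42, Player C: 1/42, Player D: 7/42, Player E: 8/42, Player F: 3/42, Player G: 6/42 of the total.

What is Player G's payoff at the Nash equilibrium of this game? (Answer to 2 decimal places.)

A player with share s gets back 6.4·s per unit contributed, so full contribution is dominant for anyone with s > 1/6.4 = 0.1563 and zero contribution is dominant for anyone below.
Player A, Player B, Player D and Player E clear that bar, contributing 51 each; the remaining 3 contribute 0. Total contributed: 204.
Player G keeps 51 and receives 6.4 × 204 × 6/42 = 186.51 from the maintenance fund, for a payoff of 237.51.

237.51 euros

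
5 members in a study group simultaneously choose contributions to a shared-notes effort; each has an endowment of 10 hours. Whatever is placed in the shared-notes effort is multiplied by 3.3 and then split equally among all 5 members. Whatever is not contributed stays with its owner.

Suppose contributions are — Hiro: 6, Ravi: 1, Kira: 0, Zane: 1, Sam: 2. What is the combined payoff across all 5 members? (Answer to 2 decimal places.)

Total contributed: 6 + 1 + 0 + 1 + 2 = 10; total kept: 5 × 10 − 10 = 40.
The shared-notes effort pays out 3.3 × 10 = 33.00 in aggregate.
Group total = 40 + 33.00 = 73.00.

73.00 hours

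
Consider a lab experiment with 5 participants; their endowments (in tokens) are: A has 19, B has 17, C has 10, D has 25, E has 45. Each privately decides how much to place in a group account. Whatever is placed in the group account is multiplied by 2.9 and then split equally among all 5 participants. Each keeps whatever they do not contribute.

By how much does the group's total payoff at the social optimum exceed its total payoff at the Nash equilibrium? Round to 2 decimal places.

The private return per contributed unit is 2.9/5 = 0.5800 < 1 for every player regardless of endowment, so the Nash equilibrium is zero contribution and the group total is Σ E_j = 19 + 17 + 10 + 25 + 45 = 116.
Each contributed unit returns 2.900 to the group, so the social optimum is full contribution by everyone: group total = 2.900 × 116 = 336.40.
Efficiency loss = (2.900 − 1) × 116 = 220.40.

220.40 tokens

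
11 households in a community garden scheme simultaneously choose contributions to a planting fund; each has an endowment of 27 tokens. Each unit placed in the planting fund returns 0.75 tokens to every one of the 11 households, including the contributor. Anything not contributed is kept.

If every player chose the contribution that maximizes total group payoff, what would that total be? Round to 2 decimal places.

Each contributed unit returns 8.250 to the group as a whole (0.75 to each of 11 players), which exceeds 1, so the social optimum is full contribution: group total = 8.250 × 297 = 2450.25.

2450.25 tokens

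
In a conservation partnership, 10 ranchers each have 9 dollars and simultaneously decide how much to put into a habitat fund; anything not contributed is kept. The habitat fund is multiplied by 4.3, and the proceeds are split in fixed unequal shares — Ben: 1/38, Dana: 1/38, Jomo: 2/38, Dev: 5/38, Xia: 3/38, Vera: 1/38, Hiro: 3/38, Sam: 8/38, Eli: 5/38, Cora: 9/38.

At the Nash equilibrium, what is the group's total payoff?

Each unit j contributes comes back to j as 4.3 × (j's share), so j prefers to contribute only if that share exceeds 1/4.3 = 0.2326; otherwise keeping the unit dominates.
The only share above 0.2326 is Cora's 9/38, contributing 9; the remaining 9 contribute 0. Total contributed: 9.
The habitat fund pays out 4.3 × 9 = 38.70 in total (split across the unequal shares, but the aggregate is all that matters for the group sum).
The 9 free-riders keep 9 each, adding 81. Group total = 81 + 38.70 = 119.70.

119.70 dollars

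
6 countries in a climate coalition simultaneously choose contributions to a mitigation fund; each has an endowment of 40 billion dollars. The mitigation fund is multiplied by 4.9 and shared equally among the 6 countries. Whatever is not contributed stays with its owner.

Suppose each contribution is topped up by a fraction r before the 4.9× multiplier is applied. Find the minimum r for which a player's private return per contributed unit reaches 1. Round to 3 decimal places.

With matching at rate r, one contributed unit becomes (1 + r) in the mitigation fund and returns 4.9 × (1 + r) / 6 to the contributor.
Setting this equal to 1: 1 + r = 6/4.9 = 1.2245.
So the minimum matching rate is r = 1.2245 − 1 = 0.224.

0.224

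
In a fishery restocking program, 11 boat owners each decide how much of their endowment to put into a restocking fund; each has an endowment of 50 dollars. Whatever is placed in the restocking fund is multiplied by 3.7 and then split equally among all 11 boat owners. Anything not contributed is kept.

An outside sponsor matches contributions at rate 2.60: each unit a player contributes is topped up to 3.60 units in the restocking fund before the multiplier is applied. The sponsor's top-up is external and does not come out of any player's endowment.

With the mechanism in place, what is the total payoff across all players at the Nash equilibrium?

7326.00 dollars

Under the mechanism each unit contributed yields 3.7 × 3.60 / 11 = 1.2109 back to its contributor per unit of net cost, which exceeds 1, making full contribution the dominant choice for everyone.
So the Nash equilibrium is full contribution by all 11; the group earns 3.7 × 3.60 × 550 = 7326.00.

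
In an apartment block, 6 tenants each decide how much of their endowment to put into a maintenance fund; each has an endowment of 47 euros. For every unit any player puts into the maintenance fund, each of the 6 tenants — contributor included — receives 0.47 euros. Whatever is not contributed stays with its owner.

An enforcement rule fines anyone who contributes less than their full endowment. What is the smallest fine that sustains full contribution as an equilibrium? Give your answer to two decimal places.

Given the others contribute fully, the best deviation is to contribute 0 (any partial contribution still incurs the fine and gives up units whose private return 0.47 is below 1).
Deviating from 47 to 0 saves 47 euros but forfeits the deviator's share of the drop in the maintenance fund: 0.47 × 47 = 22.09.
So the deviation gain is 47 − 22.09 = 24.91, and the fine must be at least 24.91 euros to wipe it out.

24.91 euros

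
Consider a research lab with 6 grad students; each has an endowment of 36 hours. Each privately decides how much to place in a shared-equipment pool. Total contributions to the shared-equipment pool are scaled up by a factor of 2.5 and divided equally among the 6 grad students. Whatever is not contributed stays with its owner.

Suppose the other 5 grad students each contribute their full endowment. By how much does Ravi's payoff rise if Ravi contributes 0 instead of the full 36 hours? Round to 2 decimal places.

21.00 hours

Switching from a contribution of 36 to 0 lets Ravi keep an extra 36 hours, but lowers the shared-equipment pool by 36, which costs Ravi their own share of that drop: 2.5/6 × 36 = 15.00.
Net gain = 36 − 15.00 = 21.00. The private return per contributed unit (0.4167) is below 1, so free-riding is indeed the best response regardless of what the others do.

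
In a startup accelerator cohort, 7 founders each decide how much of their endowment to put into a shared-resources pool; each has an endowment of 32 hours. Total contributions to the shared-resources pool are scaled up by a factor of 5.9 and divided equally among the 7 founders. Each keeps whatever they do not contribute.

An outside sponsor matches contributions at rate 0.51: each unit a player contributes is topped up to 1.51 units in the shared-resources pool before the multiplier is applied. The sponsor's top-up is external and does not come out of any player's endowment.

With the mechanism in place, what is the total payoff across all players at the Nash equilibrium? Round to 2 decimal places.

The effective private return per unit is now 5.9 × 1.51 / 7 = 1.2727 > 1, so every player's dominant strategy flips to full contribution.
So the Nash equilibrium is full contribution by all 7; the group earns 5.9 × 1.51 × 224 = 1995.62.

1995.62 hours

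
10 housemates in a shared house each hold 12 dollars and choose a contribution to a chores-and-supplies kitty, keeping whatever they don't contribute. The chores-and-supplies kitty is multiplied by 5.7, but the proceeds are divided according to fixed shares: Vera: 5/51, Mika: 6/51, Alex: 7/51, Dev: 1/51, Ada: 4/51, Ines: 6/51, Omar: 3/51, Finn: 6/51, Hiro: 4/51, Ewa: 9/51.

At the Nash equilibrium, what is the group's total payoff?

176.40 dollars

Player j's private return per contributed unit is 5.7 × (j's share). Contributing is weakly dominant for j when that share is at least 1/5.7 = 0.1754, and contributing 0 is dominant otherwise.
Ewa alone (share 9/51) is above the threshold, contributing 12; the remaining 9 contribute 0. Total contributed: 12.
The chores-and-supplies kitty pays out 5.7 × 12 = 68.40 in total (split across the unequal shares, but the aggregate is all that matters for the group sum).
The 9 free-riders keep 12 each, adding 108. Group total = 108 + 68.40 = 176.40.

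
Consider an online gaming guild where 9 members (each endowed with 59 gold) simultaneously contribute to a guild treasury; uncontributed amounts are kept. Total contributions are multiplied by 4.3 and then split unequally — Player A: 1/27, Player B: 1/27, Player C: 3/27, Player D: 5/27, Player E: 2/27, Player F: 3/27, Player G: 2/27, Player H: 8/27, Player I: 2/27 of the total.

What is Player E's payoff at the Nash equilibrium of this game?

Each unit j contributes comes back to j as 4.3 × (j's share), so j prefers to contribute only if that share exceeds 1/4.3 = 0.2326; otherwise keeping the unit dominates.
Player H alone (share 8/27) is above the threshold, contributing 59; the remaining 8 contribute 0. Total contributed: 59.
Player E keeps 59 and receives 4.3 × 59 × 2/27 = 18.79 from the guild treasury, for a payoff of 77.79.

77.79 gold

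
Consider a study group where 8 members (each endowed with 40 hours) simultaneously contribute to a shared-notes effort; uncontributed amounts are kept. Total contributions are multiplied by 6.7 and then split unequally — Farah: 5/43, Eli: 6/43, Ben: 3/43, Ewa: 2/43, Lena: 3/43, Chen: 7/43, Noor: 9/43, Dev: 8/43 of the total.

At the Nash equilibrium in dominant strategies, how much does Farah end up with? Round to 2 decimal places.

133.49 hours

For player j, contributing a unit is worthwhile iff 6.7 × (j's share) ≥ 1, i.e. iff j's share is at least 0.1493.
Chen, Noor and Dev clear that bar, contributing 40 each; the remaining 5 contribute 0. Total contributed: 120.
Farah keeps 40 and receives 6.7 × 120 × 5/43 = 93.49 from the shared-notes effort, for a payoff of 133.49.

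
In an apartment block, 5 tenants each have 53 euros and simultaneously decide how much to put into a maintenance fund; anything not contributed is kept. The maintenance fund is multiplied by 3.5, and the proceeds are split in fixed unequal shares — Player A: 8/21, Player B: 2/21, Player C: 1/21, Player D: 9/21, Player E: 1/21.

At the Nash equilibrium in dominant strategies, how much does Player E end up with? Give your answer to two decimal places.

70.67 euros

Player j's private return per contributed unit is 3.5 × (j's share). Contributing is weakly dominant for j when that share is at least 1/3.5 = 0.2857, and contributing 0 is dominant otherwise.
Player A and Player D are above the threshold, contributing 53 each; the remaining 3 contribute 0. Total contributed: 106.
Player E keeps 53 and receives 3.5 × 106 × 1/21 = 17.67 from the maintenance fund, for a payoff of 70.67.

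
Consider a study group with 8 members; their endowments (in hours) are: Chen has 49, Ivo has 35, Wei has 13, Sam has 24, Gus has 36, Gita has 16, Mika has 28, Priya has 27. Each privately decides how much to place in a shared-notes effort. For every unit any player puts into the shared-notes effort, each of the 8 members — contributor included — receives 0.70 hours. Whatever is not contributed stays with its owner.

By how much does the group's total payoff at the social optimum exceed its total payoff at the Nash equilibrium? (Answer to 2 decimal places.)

The private return per contributed unit is 0.70 < 1 for everyone, so the Nash equilibrium is zero contribution and the group total is Σ E_j = 49 + 35 + 13 + 24 + 36 + 16 + 28 + 27 = 228.
Each contributed unit returns 5.600 to the group, so the social optimum is full contribution by everyone: group total = 5.600 × 228 = 1276.80.
Efficiency loss = (5.600 − 1) × 228 = 1048.80.

1048.80 hours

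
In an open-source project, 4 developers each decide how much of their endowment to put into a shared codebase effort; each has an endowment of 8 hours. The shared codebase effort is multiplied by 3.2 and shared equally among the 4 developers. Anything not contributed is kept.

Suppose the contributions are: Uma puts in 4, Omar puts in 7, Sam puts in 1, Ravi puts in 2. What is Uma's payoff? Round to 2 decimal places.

Total contributed: 4 + 7 + 1 + 2 = 14.
Each receives 3.2 × 14 / 4 = 11.20 from the shared codebase effort.
Uma keeps 8 − 4 = 4, so Uma's payoff is 4 + 11.20 = 15.20.

15.20 hours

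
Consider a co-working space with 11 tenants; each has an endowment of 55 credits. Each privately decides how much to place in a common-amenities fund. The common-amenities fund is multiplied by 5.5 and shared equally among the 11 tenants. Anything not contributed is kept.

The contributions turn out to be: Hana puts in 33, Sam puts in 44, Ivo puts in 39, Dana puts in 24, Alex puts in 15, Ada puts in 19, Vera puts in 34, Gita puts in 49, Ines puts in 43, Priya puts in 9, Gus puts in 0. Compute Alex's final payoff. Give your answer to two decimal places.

194.50 credits

Total contributed: 33 + 44 + 39 + 24 + 15 + 19 + 34 + 49 + 43 + 9 + 0 = 309.
Each receives 5.5 × 309 / 11 = 154.50 from the common-amenities fund.
Alex keeps 55 − 15 = 40, so Alex's payoff is 40 + 154.50 = 194.50.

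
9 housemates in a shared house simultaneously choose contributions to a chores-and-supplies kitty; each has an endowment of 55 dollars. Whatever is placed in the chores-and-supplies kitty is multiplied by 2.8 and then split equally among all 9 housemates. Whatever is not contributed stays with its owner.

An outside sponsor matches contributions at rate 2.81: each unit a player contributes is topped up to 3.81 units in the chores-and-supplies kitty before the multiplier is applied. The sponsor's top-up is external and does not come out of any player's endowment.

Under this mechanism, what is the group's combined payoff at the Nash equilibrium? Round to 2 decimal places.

5280.66 dollars

The effective private return per unit is now 2.8 × 3.81 / 9 = 1.1853 > 1, so every player's dominant strategy flips to full contribution.
At the Nash equilibrium everyone contributes 55. Group total payoff = 2.8 × 3.81 × 495 = 5280.66.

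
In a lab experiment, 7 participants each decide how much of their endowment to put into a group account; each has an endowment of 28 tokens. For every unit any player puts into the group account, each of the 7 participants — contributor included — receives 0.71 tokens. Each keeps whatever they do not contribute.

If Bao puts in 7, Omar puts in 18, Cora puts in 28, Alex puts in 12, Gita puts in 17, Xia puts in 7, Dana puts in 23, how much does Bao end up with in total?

Total contributed: 7 + 18 + 28 + 12 + 17 + 7 + 23 = 112.
Each receives 0.71 × 112 = 79.52 from the group account.
Bao keeps 28 − 7 = 21, so Bao's payoff is 21 + 79.52 = 100.52.

100.52 tokens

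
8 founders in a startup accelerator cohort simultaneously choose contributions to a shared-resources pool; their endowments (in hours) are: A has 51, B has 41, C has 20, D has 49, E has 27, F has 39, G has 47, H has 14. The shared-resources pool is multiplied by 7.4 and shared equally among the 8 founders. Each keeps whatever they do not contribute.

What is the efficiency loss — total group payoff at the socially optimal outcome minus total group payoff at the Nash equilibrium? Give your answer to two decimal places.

1843.20 hours

The private return per contributed unit is 7.4/8 = 0.9250 < 1 for every player regardless of endowment, so the Nash equilibrium is zero contribution and the group total is Σ E_j = 51 + 41 + 20 + 49 + 27 + 39 + 47 + 14 = 288.
Each contributed unit returns 7.400 to the group, so the social optimum is full contribution by everyone: group total = 7.400 × 288 = 2131.20.
Efficiency loss = (7.400 − 1) × 288 = 1843.20.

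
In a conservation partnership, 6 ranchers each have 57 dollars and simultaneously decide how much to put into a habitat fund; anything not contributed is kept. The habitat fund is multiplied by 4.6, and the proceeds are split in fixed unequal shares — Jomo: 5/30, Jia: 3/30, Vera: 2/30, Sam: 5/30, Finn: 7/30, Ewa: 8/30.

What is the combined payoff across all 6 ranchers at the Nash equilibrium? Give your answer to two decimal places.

752.40 dollars

A player with share s gets back 4.6·s per unit contributed, so full contribution is dominant for anyone with s > 1/4.6 = 0.2174 and zero contribution is dominant for anyone below.
Finn and Ewa clear that bar, contributing 57 each; the remaining 4 contribute 0. Total contributed: 114.
The habitat fund pays out 4.6 × 114 = 524.40 in total (split across the unequal shares, but the aggregate is all that matters for the group sum).
The 4 free-riders keep 57 each, adding 228. Group total = 228 + 524.40 = 752.40.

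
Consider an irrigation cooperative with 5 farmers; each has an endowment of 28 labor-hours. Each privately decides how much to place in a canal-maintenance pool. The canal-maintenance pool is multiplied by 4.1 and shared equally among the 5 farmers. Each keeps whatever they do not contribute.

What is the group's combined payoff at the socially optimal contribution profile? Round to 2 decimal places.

574.00 labor-hours

Each contributed unit returns 4.100 to the group as a whole (0.8200 to each of 5 players), which exceeds 1, so the social optimum is full contribution: group total = 4.100 × 140 = 574.00.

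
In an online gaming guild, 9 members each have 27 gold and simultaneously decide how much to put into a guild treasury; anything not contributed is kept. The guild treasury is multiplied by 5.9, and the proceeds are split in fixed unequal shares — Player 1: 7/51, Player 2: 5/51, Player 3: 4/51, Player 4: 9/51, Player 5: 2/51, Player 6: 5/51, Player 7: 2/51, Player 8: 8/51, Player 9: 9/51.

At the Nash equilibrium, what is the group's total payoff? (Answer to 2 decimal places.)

For player j, contributing a unit is worthwhile iff 5.9 × (j's share) ≥ 1, i.e. iff j's share is at least 0.1695.
Player 4 and Player 9 are above the threshold, contributing 27 each; the remaining 7 contribute 0. Total contributed: 54.
The guild treasury pays out 5.9 × 54 = 318.60 in total (split across the unequal shares, but the aggregate is all that matters for the group sum).
The 7 free-riders keep 27 each, adding 189. Group total = 189 + 318.60 = 507.60.

507.60 gold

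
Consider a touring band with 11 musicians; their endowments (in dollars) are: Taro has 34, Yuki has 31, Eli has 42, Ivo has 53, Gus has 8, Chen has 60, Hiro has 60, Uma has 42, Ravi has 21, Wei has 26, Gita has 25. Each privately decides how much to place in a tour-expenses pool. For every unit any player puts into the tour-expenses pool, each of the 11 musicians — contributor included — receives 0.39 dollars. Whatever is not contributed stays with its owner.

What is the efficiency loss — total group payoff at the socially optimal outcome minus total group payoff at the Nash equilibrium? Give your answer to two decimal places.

The private return per contributed unit is 0.39 < 1 for everyone, so the Nash equilibrium is zero contribution and the group total is Σ E_j = 34 + 31 + 42 + 53 + 8 + 60 + 60 + 42 + 21 + 26 + 25 = 402.
Each contributed unit returns 4.290 to the group, so the social optimum is full contribution by everyone: group total = 4.290 × 402 = 1724.58.
Efficiency loss = (4.290 − 1) × 402 = 1322.58.

1322.58 dollars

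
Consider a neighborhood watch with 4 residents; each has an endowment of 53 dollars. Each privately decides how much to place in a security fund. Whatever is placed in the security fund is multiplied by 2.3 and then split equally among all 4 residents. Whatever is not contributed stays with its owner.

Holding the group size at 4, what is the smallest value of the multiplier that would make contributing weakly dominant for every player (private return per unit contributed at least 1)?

A contributed unit returns (multiplier)/4 to its contributor.
This reaches 1 exactly when the multiplier is 4.

4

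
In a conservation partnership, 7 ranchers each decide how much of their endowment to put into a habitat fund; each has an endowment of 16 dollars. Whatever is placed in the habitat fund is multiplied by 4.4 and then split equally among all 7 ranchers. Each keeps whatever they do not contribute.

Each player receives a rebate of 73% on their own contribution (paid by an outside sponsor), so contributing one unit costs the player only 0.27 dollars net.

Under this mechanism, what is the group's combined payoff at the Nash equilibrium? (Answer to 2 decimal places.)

Under the mechanism each unit contributed yields (4.4/7) / 0.27 = 2.3280 back to its contributor per unit of net cost, which exceeds 1, making full contribution the dominant choice for everyone.
So the Nash equilibrium is full contribution by all 7; the group earns 7 × (16 × 0.73 + 4.4 × 16) = 574.56.

574.56 dollars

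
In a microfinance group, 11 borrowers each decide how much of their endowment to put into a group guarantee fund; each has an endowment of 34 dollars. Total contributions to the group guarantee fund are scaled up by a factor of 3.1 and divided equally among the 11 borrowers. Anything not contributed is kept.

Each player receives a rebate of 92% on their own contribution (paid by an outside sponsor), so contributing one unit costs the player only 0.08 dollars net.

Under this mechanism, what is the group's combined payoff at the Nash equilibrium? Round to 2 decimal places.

With the mechanism, a contributed unit returns (3.1/11) / 0.08 = 3.5227 per unit of net cost to the contributor — now above 1 — so contributing fully is weakly dominant for every player.
So the Nash equilibrium is full contribution by all 11; the group earns 11 × (34 × 0.92 + 3.1 × 34) = 1503.48.

1503.48 dollars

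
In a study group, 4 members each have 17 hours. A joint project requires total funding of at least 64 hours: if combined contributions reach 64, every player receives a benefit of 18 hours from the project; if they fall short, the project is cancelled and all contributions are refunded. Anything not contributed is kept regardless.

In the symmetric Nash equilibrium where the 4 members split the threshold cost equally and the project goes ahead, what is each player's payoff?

Equal share of the threshold: 64/4 = 16.
At this profile no one gains by cutting their contribution: any cut drops the total below 64, the project is cancelled, contributions are refunded, and the deviator ends with 17, which is less than 17 − 16 + 18 = 19. Contributing more than 16 just wastes the excess. So contributing exactly 16 is a best response.
Each player's payoff: 17 − 16 + 18 = 19.

19 hours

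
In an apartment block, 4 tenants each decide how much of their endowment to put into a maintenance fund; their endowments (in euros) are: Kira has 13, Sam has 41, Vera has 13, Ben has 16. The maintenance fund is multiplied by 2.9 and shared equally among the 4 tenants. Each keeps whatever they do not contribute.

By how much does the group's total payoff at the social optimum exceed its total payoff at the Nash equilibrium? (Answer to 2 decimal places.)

The private return per contributed unit is 2.9/4 = 0.7250 < 1 for every player regardless of endowment, so the Nash equilibrium is zero contribution and the group total is Σ E_j = 13 + 41 + 13 + 16 = 83.
Each contributed unit returns 2.900 to the group, so the social optimum is full contribution by everyone: group total = 2.900 × 83 = 240.70.
Efficiency loss = (2.900 − 1) × 83 = 157.70.

157.70 euros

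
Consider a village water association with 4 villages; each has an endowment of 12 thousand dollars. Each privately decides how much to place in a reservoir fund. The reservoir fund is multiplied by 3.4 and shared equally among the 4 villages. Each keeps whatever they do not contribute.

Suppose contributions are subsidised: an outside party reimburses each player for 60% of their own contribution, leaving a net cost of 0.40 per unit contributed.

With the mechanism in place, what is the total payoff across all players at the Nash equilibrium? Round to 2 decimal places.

192.00 thousand dollars

With the mechanism, a contributed unit returns (3.4/4) / 0.40 = 2.1250 per unit of net cost to the contributor — now above 1 — so contributing fully is weakly dominant for every player.
So the Nash equilibrium is full contribution by all 4; the group earns 4 × (12 × 0.60 + 3.4 × 12) = 192.00.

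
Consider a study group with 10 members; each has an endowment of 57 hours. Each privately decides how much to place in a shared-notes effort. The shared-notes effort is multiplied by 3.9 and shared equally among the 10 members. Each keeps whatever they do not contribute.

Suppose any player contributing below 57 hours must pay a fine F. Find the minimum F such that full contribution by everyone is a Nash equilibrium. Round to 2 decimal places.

34.77 hours

Given the others contribute fully, the best deviation is to contribute 0 (any partial contribution still incurs the fine and gives up units whose private return 0.3900 is below 1).
Deviating from 57 to 0 saves 57 hours but forfeits the deviator's share of the drop in the shared-notes effort: 3.9/10 × 57 = 22.23.
So the deviation gain is 57 − 22.23 = 34.77, and the fine must be at least 34.77 hours to wipe it out.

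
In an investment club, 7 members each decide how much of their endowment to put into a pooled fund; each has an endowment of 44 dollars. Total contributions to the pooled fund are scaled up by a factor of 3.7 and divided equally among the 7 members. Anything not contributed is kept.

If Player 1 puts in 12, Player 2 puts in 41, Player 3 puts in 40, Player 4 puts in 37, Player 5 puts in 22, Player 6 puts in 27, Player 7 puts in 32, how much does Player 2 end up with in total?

Total contributed: 12 + 41 + 40 + 37 + 22 + 27 + 32 = 211.
Each receives 3.7 × 211 / 7 = 111.53 from the pooled fund.
Player 2 keeps 44 − 41 = 3, so Player 2's payoff is 3 + 111.53 = 114.53.

114.53 dollars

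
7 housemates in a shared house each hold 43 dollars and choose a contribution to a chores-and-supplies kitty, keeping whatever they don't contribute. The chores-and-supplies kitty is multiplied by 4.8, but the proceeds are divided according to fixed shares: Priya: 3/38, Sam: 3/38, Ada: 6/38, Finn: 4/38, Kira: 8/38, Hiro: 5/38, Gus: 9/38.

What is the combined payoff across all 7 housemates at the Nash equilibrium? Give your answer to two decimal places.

Each unit j contributes comes back to j as 4.8 × (j's share), so j prefers to contribute only if that share exceeds 1/4.8 = 0.2083; otherwise keeping the unit dominates.
The shares above 0.2083 belong to Kira and Gus, contributing 43 each; the remaining 5 contribute 0. Total contributed: 86.
The chores-and-supplies kitty pays out 4.8 × 86 = 412.80 in total (split across the unequal shares, but the aggregate is all that matters for the group sum).
The 5 free-riders keep 43 each, adding 215. Group total = 215 + 412.80 = 627.80.

627.80 dollars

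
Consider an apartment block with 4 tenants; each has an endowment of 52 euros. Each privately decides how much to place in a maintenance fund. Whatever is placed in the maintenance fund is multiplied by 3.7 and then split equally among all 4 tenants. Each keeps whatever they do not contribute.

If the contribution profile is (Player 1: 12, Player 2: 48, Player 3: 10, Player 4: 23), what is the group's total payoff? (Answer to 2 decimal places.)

459.10 euros

Total contributed: 12 + 48 + 10 + 23 = 93; total kept: 4 × 52 − 93 = 115.
The maintenance fund pays out 3.7 × 93 = 344.10 in aggregate.
Group total = 115 + 344.10 = 459.10.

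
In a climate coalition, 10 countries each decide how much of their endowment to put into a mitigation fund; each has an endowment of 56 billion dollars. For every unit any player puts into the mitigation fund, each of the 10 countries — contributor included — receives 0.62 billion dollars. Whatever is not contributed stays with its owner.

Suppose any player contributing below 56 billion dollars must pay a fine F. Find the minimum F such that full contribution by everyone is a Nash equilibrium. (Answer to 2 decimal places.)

21.28 billion dollars

Given the others contribute fully, the best deviation is to contribute 0 (any partial contribution still incurs the fine and gives up units whose private return 0.62 is below 1).
Deviating from 56 to 0 saves 56 billion dollars but forfeits the deviator's share of the drop in the mitigation fund: 0.62 × 56 = 34.72.
So the deviation gain is 56 − 34.72 = 21.28, and the fine must be at least 21.28 billion dollars to wipe it out.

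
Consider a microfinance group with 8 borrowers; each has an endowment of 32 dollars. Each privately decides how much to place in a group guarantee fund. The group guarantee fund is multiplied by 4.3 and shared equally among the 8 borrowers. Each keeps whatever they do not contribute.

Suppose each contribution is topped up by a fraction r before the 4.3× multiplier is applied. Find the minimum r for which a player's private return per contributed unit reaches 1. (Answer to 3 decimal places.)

With matching at rate r, one contributed unit becomes (1 + r) in the group guarantee fund and returns 4.3 × (1 + r) / 8 to the contributor.
Setting this equal to 1: 1 + r = 8/4.3 = 1.8605.
So the minimum matching rate is r = 1.8605 − 1 = 0.860.

0.860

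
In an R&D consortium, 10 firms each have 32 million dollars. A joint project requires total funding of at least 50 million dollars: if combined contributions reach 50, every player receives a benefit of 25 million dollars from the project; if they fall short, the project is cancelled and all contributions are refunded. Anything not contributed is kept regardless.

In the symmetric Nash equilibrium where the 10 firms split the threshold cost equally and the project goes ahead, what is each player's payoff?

52 million dollars

Equal share of the threshold: 50/10 = 5.
At this profile no one gains by cutting their contribution: any cut drops the total below 50, the project is cancelled, contributions are refunded, and the deviator ends with 32, which is less than 32 − 5 + 25 = 52. Contributing more than 5 just wastes the excess. So contributing exactly 5 is a best response.
Each player's payoff: 32 − 5 + 25 = 52.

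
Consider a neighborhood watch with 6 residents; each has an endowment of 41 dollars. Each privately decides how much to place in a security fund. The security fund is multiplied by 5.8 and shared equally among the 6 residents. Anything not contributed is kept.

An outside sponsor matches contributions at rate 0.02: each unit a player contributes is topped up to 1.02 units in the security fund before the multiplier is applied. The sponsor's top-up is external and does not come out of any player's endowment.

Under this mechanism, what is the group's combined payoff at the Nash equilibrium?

246.00 dollars

With the mechanism, a contributed unit returns 5.8 × 1.02 / 6 = 0.9860 per unit of net cost — still below 1 — so contributing 0 remains dominant for every player.
At the Nash equilibrium no one contributes; group total payoff = 6 × 41 = 246.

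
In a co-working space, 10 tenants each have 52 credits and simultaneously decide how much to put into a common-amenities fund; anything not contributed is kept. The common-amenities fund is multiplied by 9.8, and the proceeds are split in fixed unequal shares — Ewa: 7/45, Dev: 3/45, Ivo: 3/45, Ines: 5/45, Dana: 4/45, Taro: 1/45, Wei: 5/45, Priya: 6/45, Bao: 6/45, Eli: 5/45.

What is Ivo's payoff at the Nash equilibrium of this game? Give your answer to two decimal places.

Each unit j contributes comes back to j as 9.8 × (j's share), so j prefers to contribute only if that share exceeds 1/9.8 = 0.1020; otherwise keeping the unit dominates.
Ewa, Ines, Wei, Priya, Bao and Eli clear that bar, contributing 52 each; the remaining 4 contribute 0. Total contributed: 312.
Ivo keeps 52 and receives 9.8 × 312 × 3/45 = 203.84 from the common-amenities fund, for a payoff of 255.84.

255.84 credits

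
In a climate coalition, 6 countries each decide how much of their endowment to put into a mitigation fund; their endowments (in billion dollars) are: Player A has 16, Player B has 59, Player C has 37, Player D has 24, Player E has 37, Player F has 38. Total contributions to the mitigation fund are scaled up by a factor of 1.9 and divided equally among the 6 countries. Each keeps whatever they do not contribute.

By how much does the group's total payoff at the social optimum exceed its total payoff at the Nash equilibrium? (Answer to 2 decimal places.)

189.90 billion dollars

The private return per contributed unit is 1.9/6 = 0.3167 < 1 for every player regardless of endowment, so the Nash equilibrium is zero contribution and the group total is Σ E_j = 16 + 59 + 37 + 24 + 37 + 38 = 211.
Each contributed unit returns 1.900 to the group, so the social optimum is full contribution by everyone: group total = 1.900 × 211 = 400.90.
Efficiency loss = (1.900 − 1) × 211 = 189.90.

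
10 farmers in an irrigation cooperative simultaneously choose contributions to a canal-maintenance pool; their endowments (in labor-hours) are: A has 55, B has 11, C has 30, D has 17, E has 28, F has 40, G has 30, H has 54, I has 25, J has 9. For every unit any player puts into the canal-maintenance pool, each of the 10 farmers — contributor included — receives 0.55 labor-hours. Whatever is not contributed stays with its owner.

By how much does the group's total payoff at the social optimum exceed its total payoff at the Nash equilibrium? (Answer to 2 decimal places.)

The private return per contributed unit is 0.55 < 1 for everyone, so the Nash equilibrium is zero contribution and the group total is Σ E_j = 55 + 11 + 30 + 17 + 28 + 40 + 30 + 54 + 25 + 9 = 299.
Each contributed unit returns 5.500 to the group, so the social optimum is full contribution by everyone: group total = 5.500 × 299 = 1644.50.
Efficiency loss = (5.500 − 1) × 299 = 1345.50.

1345.50 labor-hours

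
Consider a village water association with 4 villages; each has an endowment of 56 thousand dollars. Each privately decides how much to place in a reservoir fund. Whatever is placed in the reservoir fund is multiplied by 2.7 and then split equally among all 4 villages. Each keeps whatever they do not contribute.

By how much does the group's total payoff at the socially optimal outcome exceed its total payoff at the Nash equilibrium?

380.80 thousand dollars

Each contributed unit returns 2.7/4 = 0.6750 to its contributor — below 1 — so contributing 0 is dominant for every player. At the Nash equilibrium everyone keeps their 56, and the group total is 4 × 56 = 224.
Each contributed unit returns 2.700 to the group as a whole (0.6750 to each of 4 players), which exceeds 1, so the social optimum is full contribution: group total = 2.700 × 224 = 604.80.
Efficiency loss = 604.80 − 224 = 380.80.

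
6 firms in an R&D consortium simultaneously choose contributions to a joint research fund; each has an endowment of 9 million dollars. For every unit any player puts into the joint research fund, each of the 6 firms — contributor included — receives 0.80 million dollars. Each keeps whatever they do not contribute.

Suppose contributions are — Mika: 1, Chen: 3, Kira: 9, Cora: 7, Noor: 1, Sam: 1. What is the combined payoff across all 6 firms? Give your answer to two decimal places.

137.60 million dollars

Total contributed: 1 + 3 + 9 + 7 + 1 + 1 = 22; total kept: 6 × 9 − 22 = 32.
The joint research fund pays out 0.80 × 6 × 22 = 105.60 in aggregate.
Group total = 32 + 105.60 = 137.60.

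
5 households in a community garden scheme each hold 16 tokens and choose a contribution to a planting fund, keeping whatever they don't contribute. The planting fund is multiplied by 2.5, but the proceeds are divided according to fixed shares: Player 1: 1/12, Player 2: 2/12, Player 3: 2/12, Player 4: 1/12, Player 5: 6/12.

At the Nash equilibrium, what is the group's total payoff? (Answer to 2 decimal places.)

For player j, contributing a unit is worthwhile iff 2.5 × (j's share) ≥ 1, i.e. iff j's share is at least 0.4000.
The only share above 0.4000 is Player 5's 6/12, contributing 16; the remaining 4 contribute 0. Total contributed: 16.
The planting fund pays out 2.5 × 16 = 40.00 in total (split across the unequal shares, but the aggregate is all that matters for the group sum).
The 4 free-riders keep 16 each, adding 64. Group total = 64 + 40.00 = 104.00.

104.00 tokens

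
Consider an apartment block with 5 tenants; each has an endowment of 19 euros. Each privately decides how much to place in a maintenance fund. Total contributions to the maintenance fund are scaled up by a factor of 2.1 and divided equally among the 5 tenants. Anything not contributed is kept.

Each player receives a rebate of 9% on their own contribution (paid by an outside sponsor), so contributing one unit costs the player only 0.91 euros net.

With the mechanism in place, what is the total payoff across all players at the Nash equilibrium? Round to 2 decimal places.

The effective private return is (2.1/5) / 0.91 = 0.4615, which is still under 1, so the mechanism doesn't change anyone's dominant strategy: zero contribution.
At the Nash equilibrium no one contributes; group total payoff = 5 × 19 = 95.

95.00 euros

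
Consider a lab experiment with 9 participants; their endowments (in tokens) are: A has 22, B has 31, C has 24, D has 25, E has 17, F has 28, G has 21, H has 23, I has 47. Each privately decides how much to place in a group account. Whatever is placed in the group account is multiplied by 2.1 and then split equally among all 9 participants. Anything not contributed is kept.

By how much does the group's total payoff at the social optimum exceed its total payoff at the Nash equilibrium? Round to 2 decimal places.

261.80 tokens

The private return per contributed unit is 2.1/9 = 0.2333 < 1 for every player regardless of endowment, so the Nash equilibrium is zero contribution and the group total is Σ E_j = 22 + 31 + 24 + 25 + 17 + 28 + 21 + 23 + 47 = 238.
Each contributed unit returns 2.100 to the group, so the social optimum is full contribution by everyone: group total = 2.100 × 238 = 499.80.
Efficiency loss = (2.100 − 1) × 238 = 261.80.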